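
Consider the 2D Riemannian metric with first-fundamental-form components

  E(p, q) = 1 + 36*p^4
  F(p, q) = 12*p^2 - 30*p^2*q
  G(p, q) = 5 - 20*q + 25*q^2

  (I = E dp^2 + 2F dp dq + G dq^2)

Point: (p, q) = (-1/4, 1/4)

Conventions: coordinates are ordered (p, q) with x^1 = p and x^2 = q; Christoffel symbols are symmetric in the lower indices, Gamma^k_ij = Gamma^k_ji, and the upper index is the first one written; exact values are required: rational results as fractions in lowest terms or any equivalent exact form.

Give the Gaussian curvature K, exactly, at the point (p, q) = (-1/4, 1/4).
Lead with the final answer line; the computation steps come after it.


Answer: K = 61440/11881

E = 73/64, F = 9/32, G = 25/16, EG - F^2 = 109/64 at the point
E_p = -9/4, E_q = 0, F_p = -9/4, F_q = -15/8, G_p = 0, G_q = -15/2
E_qq = 0, F_pq = 15, G_pp = 0
Apply the Brioschi formula K = (det M1 - det M2)/(EG - F^2)^2 over the derivative matrices of E, F, G.
M1 = [[-E_qq/2 + F_pq - G_pp/2, E_p/2, F_p - E_q/2], [F_q - G_p/2, E, F], [G_q/2, F, G]] = [[15, -9/8, -9/4], [-15/8, 73/64, 9/32], [-15/4, 9/32, 25/16]]; det M1 = 15
M2 = [[0, E_q/2, G_p/2], [E_q/2, E, F], [G_p/2, F, G]] = [[0, 0, 0], [0, 73/64, 9/32], [0, 9/32, 25/16]]; det M2 = 0
det M1 - det M2 = 15; K = 15 / (109/64)^2 = 61440/11881


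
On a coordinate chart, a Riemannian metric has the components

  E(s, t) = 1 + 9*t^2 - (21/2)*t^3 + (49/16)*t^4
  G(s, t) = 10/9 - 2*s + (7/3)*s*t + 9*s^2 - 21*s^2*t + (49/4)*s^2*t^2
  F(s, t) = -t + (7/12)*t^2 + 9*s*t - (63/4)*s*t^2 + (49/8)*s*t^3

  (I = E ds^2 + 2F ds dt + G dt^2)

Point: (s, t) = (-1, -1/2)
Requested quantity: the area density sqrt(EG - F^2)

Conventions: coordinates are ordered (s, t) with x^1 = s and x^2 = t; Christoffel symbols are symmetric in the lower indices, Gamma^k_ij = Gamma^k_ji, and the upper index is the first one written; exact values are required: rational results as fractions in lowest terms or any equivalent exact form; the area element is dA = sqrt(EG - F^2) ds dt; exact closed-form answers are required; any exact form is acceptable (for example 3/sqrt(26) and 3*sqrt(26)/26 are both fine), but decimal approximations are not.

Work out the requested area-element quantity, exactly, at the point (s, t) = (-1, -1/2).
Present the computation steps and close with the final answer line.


E = 1217/256, F = 1891/192, G = 3865/144; EG - F^2 = 70489/2304

Answer: sqrt(EG - F^2) = sqrt(70489)/48


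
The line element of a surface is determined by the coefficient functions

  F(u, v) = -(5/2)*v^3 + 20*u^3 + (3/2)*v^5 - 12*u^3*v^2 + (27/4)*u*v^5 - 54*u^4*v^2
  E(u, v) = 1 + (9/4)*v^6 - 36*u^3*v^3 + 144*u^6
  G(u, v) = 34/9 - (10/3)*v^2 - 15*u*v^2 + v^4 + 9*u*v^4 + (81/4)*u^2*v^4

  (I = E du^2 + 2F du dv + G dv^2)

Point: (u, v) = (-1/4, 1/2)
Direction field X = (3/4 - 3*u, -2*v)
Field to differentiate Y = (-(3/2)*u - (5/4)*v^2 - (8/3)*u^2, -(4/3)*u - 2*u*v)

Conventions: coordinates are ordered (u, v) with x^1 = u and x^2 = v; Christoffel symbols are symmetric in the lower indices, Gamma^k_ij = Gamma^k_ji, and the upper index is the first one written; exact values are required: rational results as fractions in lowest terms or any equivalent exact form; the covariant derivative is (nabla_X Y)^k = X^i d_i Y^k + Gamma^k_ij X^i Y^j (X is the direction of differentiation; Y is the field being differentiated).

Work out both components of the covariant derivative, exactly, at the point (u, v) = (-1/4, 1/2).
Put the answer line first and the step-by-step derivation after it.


Answer: (nabla_X Y)^u = 42355/37081, (nabla_X Y)^v = -344407/74162

E = 73/64, F = -163/256, G = 35785/9216 at the point
E_u = -27/16, E_v = 27/32, F_u = 543/128, F_v = -501/256, G_u = -489/128, G_v = 163/384
EG - F^2 = 37081/9216;  g^inv = (9216/37081) * [[35785/9216, 163/256], [163/256, 73/64]]
first-kind symbols [ij,l] = (1/2)(d_i g_jl + d_j g_il - d_l g_ij): [uu,u] = E_u/2 = -27/32, [uu,v] = F_u - E_v/2 = 489/128, [uv,u] = E_v/2 = 27/64, [uv,v] = G_u/2 = -489/256, [vv,u] = F_v - G_u/2 = -3/64, [vv,v] = G_v/2 = 163/768
Gamma^u_ij = (G*[ij,u] - F*[ij,v])/(EG - F^2), Gamma^v_ij = (E*[ij,v] - F*[ij,u])/(EG - F^2)
Gamma_uuu = -7776/37081, Gamma_uuv = 3888/37081, Gamma_uvv = -432/37081, Gamma_vuu = 35208/37081, Gamma_vuv = -17604/37081, Gamma_vvv = 1956/37081
X = (3/2, -1), Y = (-5/48, 7/12) at the point


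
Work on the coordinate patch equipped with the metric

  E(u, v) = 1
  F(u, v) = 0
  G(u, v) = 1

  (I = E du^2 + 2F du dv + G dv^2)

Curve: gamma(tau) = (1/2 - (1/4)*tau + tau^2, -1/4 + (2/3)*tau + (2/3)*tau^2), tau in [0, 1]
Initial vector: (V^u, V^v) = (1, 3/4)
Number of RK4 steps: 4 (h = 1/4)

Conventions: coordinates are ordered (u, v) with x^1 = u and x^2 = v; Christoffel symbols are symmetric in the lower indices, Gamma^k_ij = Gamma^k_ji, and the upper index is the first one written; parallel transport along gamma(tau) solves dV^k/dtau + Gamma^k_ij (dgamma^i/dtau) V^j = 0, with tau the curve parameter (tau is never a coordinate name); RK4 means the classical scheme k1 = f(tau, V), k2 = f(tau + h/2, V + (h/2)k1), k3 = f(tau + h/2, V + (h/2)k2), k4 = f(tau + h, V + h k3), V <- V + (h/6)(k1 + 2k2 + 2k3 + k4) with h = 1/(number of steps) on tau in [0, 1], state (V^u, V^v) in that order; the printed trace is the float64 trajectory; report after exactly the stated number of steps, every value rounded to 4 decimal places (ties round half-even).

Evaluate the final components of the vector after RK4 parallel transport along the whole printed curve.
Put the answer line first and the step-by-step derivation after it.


Answer: V^u = 1.0000, V^v = 0.7500

gamma'(tau) = (-1/4 + 2*tau, 2/3 + (4/3)*tau); f(tau, V)^k = -Gamma^k_ij(gamma(tau)) gamma'^i(tau) V^j; h = 1/4; intermediate values shown to 6 dp
curve data and Christoffel symbols at the stage parameters:
  tau = 0.000000: gamma = (0.500000, -0.250000), gamma' = (-0.250000, 0.666667); Gamma_uuu = 0.000000, Gamma_uuv = 0.000000, Gamma_uvv = 0.000000, Gamma_vuu = 0.000000, Gamma_vuv = 0.000000, Gamma_vvv = 0.000000
  tau = 0.125000: gamma = (0.484375, -0.156250), gamma' = (0.000000, 0.833333); Gamma_uuu = 0.000000, Gamma_uuv = 0.000000, Gamma_uvv = 0.000000, Gamma_vuu = 0.000000, Gamma_vuv = 0.000000, Gamma_vvv = 0.000000
  tau = 0.250000: gamma = (0.500000, -0.041667), gamma' = (0.250000, 1.000000); Gamma_uuu = 0.000000, Gamma_uuv = 0.000000, Gamma_uvv = 0.000000, Gamma_vuu = 0.000000, Gamma_vuv = 0.000000, Gamma_vvv = 0.000000
  tau = 0.375000: gamma = (0.546875, 0.093750), gamma' = (0.500000, 1.166667); Gamma_uuu = 0.000000, Gamma_uuv = 0.000000, Gamma_uvv = 0.000000, Gamma_vuu = 0.000000, Gamma_vuv = 0.000000, Gamma_vvv = 0.000000
  tau = 0.500000: gamma = (0.625000, 0.250000), gamma' = (0.750000, 1.333333); Gamma_uuu = 0.000000, Gamma_uuv = 0.000000, Gamma_uvv = 0.000000, Gamma_vuu = 0.000000, Gamma_vuv = 0.000000, Gamma_vvv = 0.000000
  tau = 0.625000: gamma = (0.734375, 0.427083), gamma' = (1.000000, 1.500000); Gamma_uuu = 0.000000, Gamma_uuv = 0.000000, Gamma_uvv = 0.000000, Gamma_vuu = 0.000000, Gamma_vuv = 0.000000, Gamma_vvv = 0.000000
  tau = 0.750000: gamma = (0.875000, 0.625000), gamma' = (1.250000, 1.666667); Gamma_uuu = 0.000000, Gamma_uuv = 0.000000, Gamma_uvv = 0.000000, Gamma_vuu = 0.000000, Gamma_vuv = 0.000000, Gamma_vvv = 0.000000
  tau = 0.875000: gamma = (1.046875, 0.843750), gamma' = (1.500000, 1.833333); Gamma_uuu = 0.000000, Gamma_uuv = 0.000000, Gamma_uvv = 0.000000, Gamma_vuu = 0.000000, Gamma_vuv = 0.000000, Gamma_vvv = 0.000000
  tau = 1.000000: gamma = (1.250000, 1.083333), gamma' = (1.750000, 2.000000); Gamma_uuu = 0.000000, Gamma_uuv = 0.000000, Gamma_uvv = 0.000000, Gamma_vuu = 0.000000, Gamma_vuv = 0.000000, Gamma_vvv = 0.000000
step 0: V^u = 1.0000, V^v = 0.7500
step 1: k1 = (0.000000, 0.000000), k2 = (0.000000, 0.000000), k3 = (0.000000, 0.000000), k4 = (0.000000, 0.000000); V <- V + (h/6)(k1 + 2k2 + 2k3 + k4): V^u = 1.0000, V^v = 0.7500
step 2: k1 = (0.000000, 0.000000), k2 = (0.000000, 0.000000), k3 = (0.000000, 0.000000), k4 = (0.000000, 0.000000); V <- V + (h/6)(k1 + 2k2 + 2k3 + k4): V^u = 1.0000, V^v = 0.7500
step 3: k1 = (0.000000, 0.000000), k2 = (0.000000, 0.000000), k3 = (0.000000, 0.000000), k4 = (0.000000, 0.000000); V <- V + (h/6)(k1 + 2k2 + 2k3 + k4): V^u = 1.0000, V^v = 0.7500
step 4: k1 = (0.000000, 0.000000), k2 = (0.000000, 0.000000), k3 = (0.000000, 0.000000), k4 = (0.000000, 0.000000); V <- V + (h/6)(k1 + 2k2 + 2k3 + k4): V^u = 1.0000, V^v = 0.7500


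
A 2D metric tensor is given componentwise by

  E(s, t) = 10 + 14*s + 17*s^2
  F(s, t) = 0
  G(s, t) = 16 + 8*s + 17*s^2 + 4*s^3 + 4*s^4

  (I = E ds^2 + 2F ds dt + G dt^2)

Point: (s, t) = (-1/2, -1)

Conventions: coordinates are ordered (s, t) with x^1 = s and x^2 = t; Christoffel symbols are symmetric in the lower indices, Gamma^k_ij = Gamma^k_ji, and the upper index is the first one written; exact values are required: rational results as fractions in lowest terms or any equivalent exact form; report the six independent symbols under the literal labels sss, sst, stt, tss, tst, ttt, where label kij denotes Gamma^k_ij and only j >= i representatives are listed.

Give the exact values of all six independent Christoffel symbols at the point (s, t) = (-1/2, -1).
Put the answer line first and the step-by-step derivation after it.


Answer: Gamma_sss = -6/29, Gamma_sst = 0, Gamma_stt = 16/29, Gamma_tss = 0, Gamma_tst = -1/4, Gamma_ttt = 0

E = 29/4, F = 0, G = 16 at the point
E_s = -3, E_t = 0, F_s = 0, F_t = 0, G_s = -8, G_t = 0
EG - F^2 = 116;  g^inv = (1/116) * [[16, 0], [0, 29/4]]
first-kind symbols [ij,l] = (1/2)(d_i g_jl + d_j g_il - d_l g_ij): [ss,s] = E_s/2 = -3/2, [ss,t] = F_s - E_t/2 = 0, [st,s] = E_t/2 = 0, [st,t] = G_s/2 = -4, [tt,s] = F_t - G_s/2 = 4, [tt,t] = G_t/2 = 0
Gamma^s_ij = (G*[ij,s] - F*[ij,t])/(EG - F^2), Gamma^t_ij = (E*[ij,t] - F*[ij,s])/(EG - F^2)


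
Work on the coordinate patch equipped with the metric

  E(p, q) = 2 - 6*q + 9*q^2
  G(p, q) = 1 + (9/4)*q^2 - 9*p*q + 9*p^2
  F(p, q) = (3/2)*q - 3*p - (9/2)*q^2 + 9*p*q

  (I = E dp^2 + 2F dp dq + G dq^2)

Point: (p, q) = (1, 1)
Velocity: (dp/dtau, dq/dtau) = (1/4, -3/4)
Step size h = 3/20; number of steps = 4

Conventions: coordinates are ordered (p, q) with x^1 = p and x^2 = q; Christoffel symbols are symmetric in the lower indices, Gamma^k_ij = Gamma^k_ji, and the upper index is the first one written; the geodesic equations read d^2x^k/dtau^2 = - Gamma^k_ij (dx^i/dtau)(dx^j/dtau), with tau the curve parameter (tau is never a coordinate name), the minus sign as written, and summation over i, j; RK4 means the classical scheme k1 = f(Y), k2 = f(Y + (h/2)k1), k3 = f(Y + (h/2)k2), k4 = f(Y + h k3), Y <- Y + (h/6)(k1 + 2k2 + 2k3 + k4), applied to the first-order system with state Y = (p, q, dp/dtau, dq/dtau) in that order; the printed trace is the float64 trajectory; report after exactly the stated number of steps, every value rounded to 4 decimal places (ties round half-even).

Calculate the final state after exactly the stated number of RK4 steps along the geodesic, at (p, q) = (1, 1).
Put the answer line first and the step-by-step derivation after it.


Answer: p = 1.2285, q = 0.6412, dp/dtau = 0.4682, dq/dtau = -0.4432

f(Y) = (dp/dtau, dq/dtau, -Gamma^p_ij Y'^i Y'^j, -Gamma^q_ij Y'^i Y'^j) with the Gammas evaluated at the stage position; h = 0.150000; intermediate values shown to 6 dp
step 0: p = 1.0000, q = 1.0000, dp/dtau = 0.2500, dq/dtau = -0.7500
step 1:
  k1: at (p, q) = (1.000000, 1.000000), (dp/dtau, dq/dtau) = (0.250000, -0.750000); Gamma_ppp = 0.000000, Gamma_ppq = 0.827586, Gamma_pqq = -0.413793, Gamma_qpp = 0.000000, Gamma_qpq = 0.620690, Gamma_qqq = -0.310345; k1 = (0.250000, -0.750000, 0.543103, 0.407328)
  k2: at (p, q) = (1.018750, 0.943750), (dp/dtau, dq/dtau) = (0.290733, -0.719450); Gamma_ppp = 0.000000, Gamma_ppq = 0.779794, Gamma_pqq = -0.389897, Gamma_qpp = 0.000000, Gamma_qpq = 0.698621, Gamma_qqq = -0.349311; k2 = (0.290733, -0.719450, 0.528030, 0.473064)
  k3: at (p, q) = (1.021805, 0.946041), (dp/dtau, dq/dtau) = (0.289602, -0.714520); Gamma_ppp = 0.000000, Gamma_ppq = 0.777858, Gamma_pqq = -0.388929, Gamma_qpp = 0.000000, Gamma_qpq = 0.696704, Gamma_qqq = -0.348352; k3 = (0.289602, -0.714520, 0.520482, 0.466181)
  k4: at (p, q) = (1.043440, 0.892822), (dp/dtau, dq/dtau) = (0.328072, -0.680073); Gamma_ppp = 0.000000, Gamma_ppq = 0.716758, Gamma_pqq = -0.358379, Gamma_qpp = 0.000000, Gamma_qpq = 0.764851, Gamma_qqq = -0.382425; k4 = (0.328072, -0.680073, 0.485586, 0.518168)
  Y <- Y + (h/6)(k1 + 2k2 + 2k3 + k4): p = 1.0435, q = 0.8925, dp/dtau = 0.3281, dq/dtau = -0.6799
step 2:
  k1: at (p, q) = (1.043469, 0.892550), (dp/dtau, dq/dtau) = (0.328143, -0.679900); Gamma_ppp = 0.000000, Gamma_ppq = 0.716508, Gamma_pqq = -0.358254, Gamma_qpp = 0.000000, Gamma_qpq = 0.765168, Gamma_qqq = -0.382584; k1 = (0.328143, -0.679900, 0.485321, 0.518280)
  k2: at (p, q) = (1.068079, 0.841557), (dp/dtau, dq/dtau) = (0.364542, -0.641029); Gamma_ppp = 0.000000, Gamma_ppq = 0.644626, Gamma_pqq = -0.322313, Gamma_qpp = 0.000000, Gamma_qpq = 0.821030, Gamma_qqq = -0.410515; k2 = (0.364542, -0.641029, 0.433720, 0.552408)
  k3: at (p, q) = (1.070809, 0.844472), (dp/dtau, dq/dtau) = (0.360672, -0.638470); Gamma_ppp = 0.000000, Gamma_ppq = 0.644547, Gamma_pqq = -0.322273, Gamma_qpp = 0.000000, Gamma_qpq = 0.817851, Gamma_qqq = -0.408925; k3 = (0.360672, -0.638470, 0.428222, 0.543362)
  k4: at (p, q) = (1.097569, 0.796779), (dp/dtau, dq/dtau) = (0.392376, -0.598396); Gamma_ppp = 0.000000, Gamma_ppq = 0.568823, Gamma_pqq = -0.284411, Gamma_qpp = 0.000000, Gamma_qpq = 0.858157, Gamma_qqq = -0.429079; k4 = (0.392376, -0.598396, 0.368957, 0.556628)
  Y <- Y + (h/6)(k1 + 2k2 + 2k3 + k4): p = 1.0977, q = 0.7966, dp/dtau = 0.3926, dq/dtau = -0.5982
step 3:
  k1: at (p, q) = (1.097742, 0.796617), (dp/dtau, dq/dtau) = (0.392597, -0.598239); Gamma_ppp = 0.000000, Gamma_ppq = 0.568481, Gamma_pqq = -0.284241, Gamma_qpp = 0.000000, Gamma_qpq = 0.858253, Gamma_qqq = -0.429126; k1 = (0.392597, -0.598239, 0.368762, 0.556730)
  k2: at (p, q) = (1.127187, 0.751749), (dp/dtau, dq/dtau) = (0.420254, -0.556484); Gamma_ppp = 0.000000, Gamma_ppq = 0.491876, Gamma_pqq = -0.245938, Gamma_qpp = 0.000000, Gamma_qpq = 0.883218, Gamma_qqq = -0.441609; k2 = (0.420254, -0.556484, 0.306226, 0.549862)
  k3: at (p, q) = (1.129261, 0.754881), (dp/dtau, dq/dtau) = (0.415564, -0.556999); Gamma_ppp = 0.000000, Gamma_ppq = 0.493588, Gamma_pqq = -0.246794, Gamma_qpp = 0.000000, Gamma_qpq = 0.880303, Gamma_qqq = -0.440151; k3 = (0.415564, -0.556999, 0.305068, 0.544082)
  k4: at (p, q) = (1.160077, 0.713067), (dp/dtau, dq/dtau) = (0.438357, -0.516627); Gamma_ppp = 0.000000, Gamma_ppq = 0.421463, Gamma_pqq = -0.210731, Gamma_qpp = 0.000000, Gamma_qpq = 0.891844, Gamma_qqq = -0.445922; k4 = (0.438357, -0.516627, 0.247140, 0.522965)
  Y <- Y + (h/6)(k1 + 2k2 + 2k3 + k4): p = 1.1603, q = 0.7131, dp/dtau = 0.4386, dq/dtau = -0.5165
step 4:
  k1: at (p, q) = (1.160307, 0.713071), (dp/dtau, dq/dtau) = (0.438559, -0.516550); Gamma_ppp = 0.000000, Gamma_ppq = 0.421294, Gamma_pqq = -0.210647, Gamma_qpp = 0.000000, Gamma_qpq = 0.891731, Gamma_qqq = -0.445866; k1 = (0.438559, -0.516550, 0.247084, 0.522989)
  k2: at (p, q) = (1.193199, 0.674330), (dp/dtau, dq/dtau) = (0.457090, -0.477325); Gamma_ppp = 0.000000, Gamma_ppq = 0.355137, Gamma_pqq = -0.177569, Gamma_qpp = 0.000000, Gamma_qpq = 0.891531, Gamma_qqq = -0.445766; k2 = (0.457090, -0.477325, 0.195425, 0.490593)
  k3: at (p, q) = (1.194589, 0.677272), (dp/dtau, dq/dtau) = (0.453216, -0.479755); Gamma_ppp = 0.000000, Gamma_ppq = 0.357502, Gamma_pqq = -0.178751, Gamma_qpp = 0.000000, Gamma_qpq = 0.889708, Gamma_qqq = -0.444854; k3 = (0.453216, -0.479755, 0.196608, 0.489293)
  k4: at (p, q) = (1.228289, 0.641108), (dp/dtau, dq/dtau) = (0.468050, -0.443156); Gamma_ppp = 0.000000, Gamma_ppq = 0.298863, Gamma_pqq = -0.149431, Gamma_qpp = 0.000000, Gamma_qpq = 0.881451, Gamma_qqq = -0.440725; k4 = (0.468050, -0.443156, 0.153326, 0.452212)
  Y <- Y + (h/6)(k1 + 2k2 + 2k3 + k4): p = 1.2285, q = 0.6412, dp/dtau = 0.4682, dq/dtau = -0.4432


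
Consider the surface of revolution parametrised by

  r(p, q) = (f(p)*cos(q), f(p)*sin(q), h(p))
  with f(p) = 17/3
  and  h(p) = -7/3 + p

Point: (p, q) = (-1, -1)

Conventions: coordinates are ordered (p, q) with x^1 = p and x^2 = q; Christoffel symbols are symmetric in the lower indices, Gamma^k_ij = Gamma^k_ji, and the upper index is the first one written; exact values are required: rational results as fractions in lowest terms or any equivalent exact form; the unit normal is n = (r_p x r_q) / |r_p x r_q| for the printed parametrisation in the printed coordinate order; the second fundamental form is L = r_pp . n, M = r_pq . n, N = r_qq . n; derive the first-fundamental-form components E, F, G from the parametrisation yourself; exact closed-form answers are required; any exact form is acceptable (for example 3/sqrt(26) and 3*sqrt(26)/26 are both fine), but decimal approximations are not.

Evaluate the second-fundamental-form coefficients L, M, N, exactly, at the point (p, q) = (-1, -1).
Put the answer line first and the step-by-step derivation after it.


Answer: L = 0, M = 0, N = 17/3

f = 17/3, f' = 0, f'' = 0, h' = 1, h'' = 0
E = 1, F = 0, G = 289/9; answer radicand W^2 = 1
unnormalised second-form numerators: l = 0, m = 0, n = 17/3; L = l/sqrt(1), and similarly M = m/sqrt(W^2), N = n/sqrt(W^2)


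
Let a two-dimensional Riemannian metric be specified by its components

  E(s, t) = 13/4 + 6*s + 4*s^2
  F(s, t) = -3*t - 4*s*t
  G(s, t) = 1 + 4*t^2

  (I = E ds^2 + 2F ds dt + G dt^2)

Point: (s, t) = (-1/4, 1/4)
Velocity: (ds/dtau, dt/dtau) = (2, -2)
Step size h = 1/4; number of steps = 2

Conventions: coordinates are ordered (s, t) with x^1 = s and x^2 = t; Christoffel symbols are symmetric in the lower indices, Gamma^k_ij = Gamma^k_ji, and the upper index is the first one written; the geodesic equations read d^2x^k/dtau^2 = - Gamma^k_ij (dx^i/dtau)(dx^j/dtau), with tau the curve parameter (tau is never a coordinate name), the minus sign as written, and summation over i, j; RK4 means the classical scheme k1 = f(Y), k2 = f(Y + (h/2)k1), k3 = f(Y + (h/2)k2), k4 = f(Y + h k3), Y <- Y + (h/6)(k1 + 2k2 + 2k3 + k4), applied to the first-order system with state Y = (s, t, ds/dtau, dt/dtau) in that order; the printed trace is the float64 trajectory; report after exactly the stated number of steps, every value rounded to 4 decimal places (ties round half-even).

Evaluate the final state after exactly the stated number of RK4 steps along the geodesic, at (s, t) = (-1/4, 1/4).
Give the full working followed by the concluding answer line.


f(Y) = (ds/dtau, dt/dtau, -Gamma^s_ij Y'^i Y'^j, -Gamma^t_ij Y'^i Y'^j) with the Gammas evaluated at the stage position; h = 0.250000; intermediate values shown to 6 dp
step 0: s = -0.2500, t = 0.2500, ds/dtau = 2.0000, dt/dtau = -2.0000
step 1:
  k1: at (s, t) = (-0.250000, 0.250000), (ds/dtau, dt/dtau) = (2.000000, -2.000000); Gamma_sss = 0.888889, Gamma_sst = 0.000000, Gamma_stt = -0.888889, Gamma_tss = -0.444444, Gamma_tst = 0.000000, Gamma_ttt = 0.444444; k1 = (2.000000, -2.000000, 0.000000, 0.000000)
  k2: at (s, t) = (0.000000, 0.000000), (ds/dtau, dt/dtau) = (2.000000, -2.000000); Gamma_sss = 0.923077, Gamma_sst = 0.000000, Gamma_stt = -0.923077, Gamma_tss = 0.000000, Gamma_tst = 0.000000, Gamma_ttt = 0.000000; k2 = (2.000000, -2.000000, 0.000000, 0.000000)
  k3: at (s, t) = (0.000000, 0.000000), (ds/dtau, dt/dtau) = (2.000000, -2.000000); Gamma_sss = 0.923077, Gamma_sst = 0.000000, Gamma_stt = -0.923077, Gamma_tss = 0.000000, Gamma_tst = 0.000000, Gamma_ttt = 0.000000; k3 = (2.000000, -2.000000, 0.000000, 0.000000)
  k4: at (s, t) = (0.250000, -0.250000), (ds/dtau, dt/dtau) = (2.000000, -2.000000); Gamma_sss = 0.761905, Gamma_sst = 0.000000, Gamma_stt = -0.761905, Gamma_tss = 0.190476, Gamma_tst = 0.000000, Gamma_ttt = -0.190476; k4 = (2.000000, -2.000000, 0.000000, 0.000000)
  Y <- Y + (h/6)(k1 + 2k2 + 2k3 + k4): s = 0.2500, t = -0.2500, ds/dtau = 2.0000, dt/dtau = -2.0000
step 2:
  k1: at (s, t) = (0.250000, -0.250000), (ds/dtau, dt/dtau) = (2.000000, -2.000000); Gamma_sss = 0.761905, Gamma_sst = 0.000000, Gamma_stt = -0.761905, Gamma_tss = 0.190476, Gamma_tst = 0.000000, Gamma_ttt = -0.190476; k1 = (2.000000, -2.000000, 0.000000, 0.000000)
  k2: at (s, t) = (0.500000, -0.500000), (ds/dtau, dt/dtau) = (2.000000, -2.000000); Gamma_sss = 0.606061, Gamma_sst = 0.000000, Gamma_stt = -0.606061, Gamma_tss = 0.242424, Gamma_tst = 0.000000, Gamma_ttt = -0.242424; k2 = (2.000000, -2.000000, 0.000000, 0.000000)
  k3: at (s, t) = (0.500000, -0.500000), (ds/dtau, dt/dtau) = (2.000000, -2.000000); Gamma_sss = 0.606061, Gamma_sst = 0.000000, Gamma_stt = -0.606061, Gamma_tss = 0.242424, Gamma_tst = 0.000000, Gamma_ttt = -0.242424; k3 = (2.000000, -2.000000, 0.000000, 0.000000)
  k4: at (s, t) = (0.750000, -0.750000), (ds/dtau, dt/dtau) = (2.000000, -2.000000); Gamma_sss = 0.489796, Gamma_sst = 0.000000, Gamma_stt = -0.489796, Gamma_tss = 0.244898, Gamma_tst = 0.000000, Gamma_ttt = -0.244898; k4 = (2.000000, -2.000000, 0.000000, 0.000000)
  Y <- Y + (h/6)(k1 + 2k2 + 2k3 + k4): s = 0.7500, t = -0.7500, ds/dtau = 2.0000, dt/dtau = -2.0000

Answer: s = 0.7500, t = -0.7500, ds/dtau = 2.0000, dt/dtau = -2.0000


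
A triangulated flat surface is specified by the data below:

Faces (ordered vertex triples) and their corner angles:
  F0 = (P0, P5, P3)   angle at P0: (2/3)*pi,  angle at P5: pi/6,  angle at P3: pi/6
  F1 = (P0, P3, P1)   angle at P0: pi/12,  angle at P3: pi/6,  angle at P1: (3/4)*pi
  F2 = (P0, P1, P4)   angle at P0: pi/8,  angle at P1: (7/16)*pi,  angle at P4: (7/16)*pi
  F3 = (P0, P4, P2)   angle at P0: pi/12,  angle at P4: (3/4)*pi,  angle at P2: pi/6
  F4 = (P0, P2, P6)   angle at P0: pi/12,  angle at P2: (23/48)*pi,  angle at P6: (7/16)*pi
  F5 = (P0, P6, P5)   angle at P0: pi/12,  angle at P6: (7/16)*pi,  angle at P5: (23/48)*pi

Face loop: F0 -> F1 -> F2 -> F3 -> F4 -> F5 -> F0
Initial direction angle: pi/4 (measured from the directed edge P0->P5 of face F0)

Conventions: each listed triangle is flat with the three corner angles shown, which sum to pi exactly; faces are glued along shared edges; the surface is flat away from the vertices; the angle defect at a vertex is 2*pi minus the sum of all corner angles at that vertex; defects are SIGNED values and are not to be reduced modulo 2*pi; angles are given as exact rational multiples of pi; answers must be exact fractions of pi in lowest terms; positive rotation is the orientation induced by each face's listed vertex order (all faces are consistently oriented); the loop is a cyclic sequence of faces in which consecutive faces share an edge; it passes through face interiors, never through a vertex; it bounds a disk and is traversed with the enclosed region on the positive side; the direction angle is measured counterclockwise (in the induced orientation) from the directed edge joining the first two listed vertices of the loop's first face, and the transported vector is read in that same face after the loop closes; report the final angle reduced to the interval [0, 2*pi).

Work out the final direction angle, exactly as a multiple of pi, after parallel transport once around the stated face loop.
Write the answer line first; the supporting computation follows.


Answer: final direction angle = (9/8)*pi

enclosed vertex P0: corner angles sum to (9/8)*pi, defect = 2*pi - (9/8)*pi = (7/8)*pi
transport around the loop rotates by the sum of enclosed defects; add to the initial angle mod 2*pi
final angle = pi/4 + (7/8)*pi = (9/8)*pi (mod 2*pi)


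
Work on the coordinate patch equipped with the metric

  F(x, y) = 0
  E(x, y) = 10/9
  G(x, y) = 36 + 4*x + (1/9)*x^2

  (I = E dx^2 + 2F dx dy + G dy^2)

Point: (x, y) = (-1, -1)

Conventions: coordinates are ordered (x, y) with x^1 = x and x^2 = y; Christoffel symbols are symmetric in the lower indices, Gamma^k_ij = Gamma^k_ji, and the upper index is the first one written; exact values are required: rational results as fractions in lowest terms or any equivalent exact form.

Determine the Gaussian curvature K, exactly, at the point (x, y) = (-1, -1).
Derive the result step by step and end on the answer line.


E = 10/9, F = 0, G = 289/9, EG - F^2 = 2890/81 at the point
E_x = 0, E_y = 0, F_x = 0, F_y = 0, G_x = 34/9, G_y = 0
E_yy = 0, F_xy = 0, G_xx = 2/9
Apply the Brioschi formula K = (det M1 - det M2)/(EG - F^2)^2 over the derivative matrices of E, F, G.
M1 = [[-E_yy/2 + F_xy - G_xx/2, E_x/2, F_x - E_y/2], [F_y - G_x/2, E, F], [G_y/2, F, G]] = [[-1/9, 0, 0], [-17/9, 10/9, 0], [0, 0, 289/9]]; det M1 = -2890/729
M2 = [[0, E_y/2, G_x/2], [E_y/2, E, F], [G_x/2, F, G]] = [[0, 0, 17/9], [0, 10/9, 0], [17/9, 0, 289/9]]; det M2 = -2890/729
det M1 - det M2 = 0; K = 0 / (2890/81)^2 = 0

Answer: K = 0


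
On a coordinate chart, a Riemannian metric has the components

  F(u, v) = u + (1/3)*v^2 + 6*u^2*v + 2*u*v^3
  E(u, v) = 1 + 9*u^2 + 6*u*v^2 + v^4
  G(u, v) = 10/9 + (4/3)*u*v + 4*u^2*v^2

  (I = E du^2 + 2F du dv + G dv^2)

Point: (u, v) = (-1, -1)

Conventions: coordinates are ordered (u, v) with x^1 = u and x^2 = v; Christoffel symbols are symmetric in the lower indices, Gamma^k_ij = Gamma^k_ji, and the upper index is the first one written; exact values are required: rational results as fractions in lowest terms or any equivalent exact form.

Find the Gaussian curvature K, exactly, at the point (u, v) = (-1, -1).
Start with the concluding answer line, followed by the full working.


Answer: K = -405/4418

E = 5, F = -14/3, G = 58/9, EG - F^2 = 94/9 at the point
E_u = -12, E_v = 8, F_u = 11, F_v = -2/3, G_u = -28/3, G_v = -28/3
E_vv = 0, F_uv = -6, G_uu = 8
Brioschi: K = (det M1 - det M2) / (EG - F^2)^2 with the standard first/second-derivative matrices M1, M2.
M1 = [[-E_vv/2 + F_uv - G_uu/2, E_u/2, F_u - E_v/2], [F_v - G_u/2, E, F], [G_v/2, F, G]] = [[-10, -6, 7], [4, 5, -14/3], [-14/3, -14/3, 58/9]]; det M1 = -430/9
M2 = [[0, E_v/2, G_u/2], [E_v/2, E, F], [G_u/2, F, G]] = [[0, 4, -14/3], [4, 5, -14/3], [-14/3, -14/3, 58/9]]; det M2 = -340/9
det M1 - det M2 = -10; K = -10 / (94/9)^2 = -405/4418


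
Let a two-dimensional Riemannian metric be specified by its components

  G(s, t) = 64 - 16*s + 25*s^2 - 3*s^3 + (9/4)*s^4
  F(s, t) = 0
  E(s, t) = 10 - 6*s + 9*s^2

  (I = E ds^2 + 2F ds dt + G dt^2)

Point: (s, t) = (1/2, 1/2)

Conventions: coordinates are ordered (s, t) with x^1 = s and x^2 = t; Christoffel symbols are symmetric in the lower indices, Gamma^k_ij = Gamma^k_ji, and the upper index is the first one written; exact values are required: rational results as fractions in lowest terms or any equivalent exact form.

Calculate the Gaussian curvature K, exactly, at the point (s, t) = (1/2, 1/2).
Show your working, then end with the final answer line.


E = 37/4, F = 0, G = 3969/64, EG - F^2 = 146853/256 at the point
E_s = 3, E_t = 0, F_s = 0, F_t = 0, G_s = 63/8, G_t = 0
E_tt = 0, F_st = 0, G_ss = 191/4
By Brioschi, K is (det M1 - det M2) divided by (EG - F^2) squared.
M1 = [[-E_tt/2 + F_st - G_ss/2, E_s/2, F_s - E_t/2], [F_t - G_s/2, E, F], [G_t/2, F, G]] = [[-191/8, 3/2, 0], [-63/16, 37/4, 0], [0, 0, 3969/64]]; det M1 = -13649391/1024
M2 = [[0, E_t/2, G_s/2], [E_t/2, E, F], [G_s/2, F, G]] = [[0, 0, 63/16], [0, 37/4, 0], [63/16, 0, 3969/64]]; det M2 = -146853/1024
det M1 - det M2 = -6751269/512; K = -6751269/512 / (146853/256)^2 = -384/9583

Answer: K = -384/9583


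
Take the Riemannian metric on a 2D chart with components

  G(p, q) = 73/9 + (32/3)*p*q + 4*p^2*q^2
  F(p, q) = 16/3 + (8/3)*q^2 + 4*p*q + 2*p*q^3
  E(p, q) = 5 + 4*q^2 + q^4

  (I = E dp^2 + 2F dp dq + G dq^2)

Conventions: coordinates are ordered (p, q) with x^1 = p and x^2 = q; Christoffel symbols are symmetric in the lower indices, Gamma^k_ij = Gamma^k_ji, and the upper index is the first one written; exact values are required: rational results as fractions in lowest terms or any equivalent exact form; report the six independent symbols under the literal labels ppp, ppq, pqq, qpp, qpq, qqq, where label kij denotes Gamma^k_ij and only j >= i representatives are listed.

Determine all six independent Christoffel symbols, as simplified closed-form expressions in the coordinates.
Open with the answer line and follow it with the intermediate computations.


Answer: Gamma_ppp = 0, Gamma_ppq = (18*q^3 + 36*q)/(36*p^2*q^2 + 96*p*q + 9*q^4 + 36*q^2 + 109), Gamma_pqq = (18*p*q^2 + 36*p)/(36*p^2*q^2 + 96*p*q + 9*q^4 + 36*q^2 + 109), Gamma_qpp = 0, Gamma_qpq = (36*p*q^2 + 48*q)/(36*p^2*q^2 + 96*p*q + 9*q^4 + 36*q^2 + 109), Gamma_qqq = (36*p^2*q + 48*p)/(36*p^2*q^2 + 96*p*q + 9*q^4 + 36*q^2 + 109)

E = 5 + 4*q^2 + q^4; F = 16/3 + (8/3)*q^2 + 4*p*q + 2*p*q^3; G = 73/9 + (32/3)*p*q + 4*p^2*q^2
Gamma^k_ij = (1/2) g^{kl} (d_i g_jl + d_j g_il - d_l g_ij), with g^inv = (1/(EG-F^2)) [[G, -F], [-F, E]]
first partials: E_p = 0, E_q = 8*q + 4*q^3, F_p = 4*q + 2*q^3, F_q = (16/3)*q + 4*p + 6*p*q^2, G_p = (32/3)*q + 8*p*q^2, G_q = (32/3)*p + 8*p^2*q
D = EG - F^2 = 109/9 + 4*q^2 + (32/3)*p*q + q^4 + 4*p^2*q^2
expanded: Gamma^p_pp = (G E_p - 2F F_p + F E_q)/(2D), Gamma^p_pq = (G E_q - F G_p)/(2D), Gamma^p_qq = (2G F_q - G G_p - F G_q)/(2D), Gamma^q_pp = (2E F_p - E E_q - F E_p)/(2D), Gamma^q_pq = (E G_p - F E_q)/(2D), Gamma^q_qq = (E G_q - 2F F_q + F G_p)/(2D); substitute and cancel common factors


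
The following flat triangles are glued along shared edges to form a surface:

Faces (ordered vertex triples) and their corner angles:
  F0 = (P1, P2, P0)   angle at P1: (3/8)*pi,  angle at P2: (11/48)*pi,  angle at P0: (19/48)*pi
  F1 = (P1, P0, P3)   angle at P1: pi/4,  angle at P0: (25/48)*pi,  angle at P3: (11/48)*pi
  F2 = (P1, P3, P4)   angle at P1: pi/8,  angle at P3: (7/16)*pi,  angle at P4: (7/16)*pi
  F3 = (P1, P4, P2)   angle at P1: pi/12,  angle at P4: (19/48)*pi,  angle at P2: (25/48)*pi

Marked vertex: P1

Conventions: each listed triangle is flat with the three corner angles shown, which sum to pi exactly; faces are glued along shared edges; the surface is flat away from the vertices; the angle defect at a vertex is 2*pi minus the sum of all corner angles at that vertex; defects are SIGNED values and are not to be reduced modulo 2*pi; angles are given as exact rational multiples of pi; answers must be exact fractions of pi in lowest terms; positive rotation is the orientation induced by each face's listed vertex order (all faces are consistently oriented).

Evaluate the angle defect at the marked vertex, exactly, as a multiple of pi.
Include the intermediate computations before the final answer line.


Sum of corner angles at P1: (5/6)*pi
defect = 2*pi - (5/6)*pi

Answer: defect(P1) = (7/6)*pi


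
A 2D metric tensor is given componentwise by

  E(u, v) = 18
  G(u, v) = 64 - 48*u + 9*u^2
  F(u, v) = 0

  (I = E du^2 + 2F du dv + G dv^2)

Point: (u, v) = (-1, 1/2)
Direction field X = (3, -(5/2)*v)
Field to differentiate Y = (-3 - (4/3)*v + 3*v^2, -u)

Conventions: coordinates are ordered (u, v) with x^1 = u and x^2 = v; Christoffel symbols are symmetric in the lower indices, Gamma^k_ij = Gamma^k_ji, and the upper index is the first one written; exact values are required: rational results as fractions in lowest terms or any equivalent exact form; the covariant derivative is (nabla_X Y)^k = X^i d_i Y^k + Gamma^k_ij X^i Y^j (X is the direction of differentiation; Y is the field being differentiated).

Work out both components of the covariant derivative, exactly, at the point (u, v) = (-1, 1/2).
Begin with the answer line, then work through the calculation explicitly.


Answer: (nabla_X Y)^u = -35/8, (nabla_X Y)^v = -77/16

E = 18, F = 0, G = 121 at the point
E_u = 0, E_v = 0, F_u = 0, F_v = 0, G_u = -66, G_v = 0
EG - F^2 = 2178;  g^inv = (1/2178) * [[121, 0], [0, 18]]
first-kind symbols [ij,l] = (1/2)(d_i g_jl + d_j g_il - d_l g_ij): [uu,u] = E_u/2 = 0, [uu,v] = F_u - E_v/2 = 0, [uv,u] = E_v/2 = 0, [uv,v] = G_u/2 = -33, [vv,u] = F_v - G_u/2 = 33, [vv,v] = G_v/2 = 0
Gamma^u_ij = (G*[ij,u] - F*[ij,v])/(EG - F^2), Gamma^v_ij = (E*[ij,v] - F*[ij,u])/(EG - F^2)
Gamma_uuu = 0, Gamma_uuv = 0, Gamma_uvv = 11/6, Gamma_vuu = 0, Gamma_vuv = -3/11, Gamma_vvv = 0
X = (3, -5/4), Y = (-35/12, 1) at the point


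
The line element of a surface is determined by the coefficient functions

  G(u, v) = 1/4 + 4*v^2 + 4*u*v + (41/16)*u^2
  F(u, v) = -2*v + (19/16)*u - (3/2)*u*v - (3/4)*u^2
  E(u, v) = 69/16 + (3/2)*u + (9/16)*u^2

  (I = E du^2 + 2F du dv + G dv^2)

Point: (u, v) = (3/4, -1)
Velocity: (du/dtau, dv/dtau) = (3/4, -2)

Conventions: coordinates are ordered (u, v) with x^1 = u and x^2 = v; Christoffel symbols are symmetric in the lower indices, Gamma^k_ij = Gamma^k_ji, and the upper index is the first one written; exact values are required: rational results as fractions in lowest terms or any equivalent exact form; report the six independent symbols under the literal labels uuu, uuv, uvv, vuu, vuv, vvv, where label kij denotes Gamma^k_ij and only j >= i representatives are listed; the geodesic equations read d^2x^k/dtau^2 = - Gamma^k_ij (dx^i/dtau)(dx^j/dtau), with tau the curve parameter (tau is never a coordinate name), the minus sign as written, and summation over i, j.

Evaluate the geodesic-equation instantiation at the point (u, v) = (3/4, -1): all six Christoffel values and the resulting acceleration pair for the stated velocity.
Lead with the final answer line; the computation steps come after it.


Answer: Gamma_uuu = -161300/168497, Gamma_uuv = 18400/168497, Gamma_uvv = 7340/24071, Gamma_vuu = 313200/168497, Gamma_vuv = -29460/168497, Gamma_vvv = -32160/24071; accelerations (d^2u/dtau^2, d^2v/dtau^2) = (-238355/673988, 635925/168497)

E = 1473/256, F = 115/32, G = 689/256 at the point
E_u = 75/32, E_v = 0, F_u = 25/16, F_v = -25/8, G_u = -5/32, G_v = -5
EG - F^2 = 168497/65536;  g^inv = (65536/168497) * [[689/256, -115/32], [-115/32, 1473/256]]
first-kind symbols [ij,l] = (1/2)(d_i g_jl + d_j g_il - d_l g_ij): [uu,u] = E_u/2 = 75/64, [uu,v] = F_u - E_v/2 = 25/16, [uv,u] = E_v/2 = 0, [uv,v] = G_u/2 = -5/64, [vv,u] = F_v - G_u/2 = -195/64, [vv,v] = G_v/2 = -5/2
Gamma^u_ij = (G*[ij,u] - F*[ij,v])/(EG - F^2), Gamma^v_ij = (E*[ij,v] - F*[ij,u])/(EG - F^2)
Gamma_uuu = -161300/168497, Gamma_uuv = 18400/168497, Gamma_uvv = 7340/24071, Gamma_vuu = 313200/168497, Gamma_vuv = -29460/168497, Gamma_vvv = -32160/24071
d^2u/dtau^2 = -(Gamma_uuu*(3/4)^2 + 2*Gamma_uuv*(3/4)*(-2) + Gamma_uvv*(-2)^2) = -238355/673988
d^2v/dtau^2 = -(Gamma_vuu*(3/4)^2 + 2*Gamma_vuv*(3/4)*(-2) + Gamma_vvv*(-2)^2) = 635925/168497


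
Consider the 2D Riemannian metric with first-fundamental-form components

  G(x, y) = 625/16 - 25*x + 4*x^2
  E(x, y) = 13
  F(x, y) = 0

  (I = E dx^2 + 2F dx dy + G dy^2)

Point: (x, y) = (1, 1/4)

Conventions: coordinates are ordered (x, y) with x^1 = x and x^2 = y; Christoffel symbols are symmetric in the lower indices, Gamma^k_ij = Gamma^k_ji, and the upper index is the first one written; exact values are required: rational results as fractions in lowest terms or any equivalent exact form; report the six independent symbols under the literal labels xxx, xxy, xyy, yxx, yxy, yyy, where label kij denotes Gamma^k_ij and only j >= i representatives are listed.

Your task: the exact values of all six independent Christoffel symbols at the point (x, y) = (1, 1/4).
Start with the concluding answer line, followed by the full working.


Answer: Gamma_xxx = 0, Gamma_xxy = 0, Gamma_xyy = 17/26, Gamma_yxx = 0, Gamma_yxy = -8/17, Gamma_yyy = 0

E = 13, F = 0, G = 289/16 at the point
E_x = 0, E_y = 0, F_x = 0, F_y = 0, G_x = -17, G_y = 0
EG - F^2 = 3757/16;  g^inv = (16/3757) * [[289/16, 0], [0, 13]]
first-kind symbols [ij,l] = (1/2)(d_i g_jl + d_j g_il - d_l g_ij): [xx,x] = E_x/2 = 0, [xx,y] = F_x - E_y/2 = 0, [xy,x] = E_y/2 = 0, [xy,y] = G_x/2 = -17/2, [yy,x] = F_y - G_x/2 = 17/2, [yy,y] = G_y/2 = 0
Gamma^x_ij = (G*[ij,x] - F*[ij,y])/(EG - F^2), Gamma^y_ij = (E*[ij,y] - F*[ij,x])/(EG - F^2)


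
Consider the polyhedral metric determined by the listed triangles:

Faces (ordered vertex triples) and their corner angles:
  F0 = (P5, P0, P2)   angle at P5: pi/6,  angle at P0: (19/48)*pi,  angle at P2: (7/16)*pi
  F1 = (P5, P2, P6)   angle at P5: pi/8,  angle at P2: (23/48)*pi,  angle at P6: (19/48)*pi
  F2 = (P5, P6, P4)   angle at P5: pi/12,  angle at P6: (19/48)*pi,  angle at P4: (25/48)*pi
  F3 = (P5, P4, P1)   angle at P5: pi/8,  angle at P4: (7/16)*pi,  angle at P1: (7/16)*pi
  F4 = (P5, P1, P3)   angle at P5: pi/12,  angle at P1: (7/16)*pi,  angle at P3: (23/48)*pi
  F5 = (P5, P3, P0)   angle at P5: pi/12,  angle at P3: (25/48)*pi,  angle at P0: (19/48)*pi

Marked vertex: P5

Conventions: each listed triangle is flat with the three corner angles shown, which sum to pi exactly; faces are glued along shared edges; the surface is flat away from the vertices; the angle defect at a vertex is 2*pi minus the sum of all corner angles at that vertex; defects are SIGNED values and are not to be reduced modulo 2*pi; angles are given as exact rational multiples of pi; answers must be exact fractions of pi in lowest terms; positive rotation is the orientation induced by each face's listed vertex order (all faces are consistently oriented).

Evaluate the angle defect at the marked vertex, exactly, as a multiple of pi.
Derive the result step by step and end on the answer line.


Sum of corner angles at P5: (2/3)*pi
defect = 2*pi - (2/3)*pi

Answer: defect(P5) = (4/3)*pi


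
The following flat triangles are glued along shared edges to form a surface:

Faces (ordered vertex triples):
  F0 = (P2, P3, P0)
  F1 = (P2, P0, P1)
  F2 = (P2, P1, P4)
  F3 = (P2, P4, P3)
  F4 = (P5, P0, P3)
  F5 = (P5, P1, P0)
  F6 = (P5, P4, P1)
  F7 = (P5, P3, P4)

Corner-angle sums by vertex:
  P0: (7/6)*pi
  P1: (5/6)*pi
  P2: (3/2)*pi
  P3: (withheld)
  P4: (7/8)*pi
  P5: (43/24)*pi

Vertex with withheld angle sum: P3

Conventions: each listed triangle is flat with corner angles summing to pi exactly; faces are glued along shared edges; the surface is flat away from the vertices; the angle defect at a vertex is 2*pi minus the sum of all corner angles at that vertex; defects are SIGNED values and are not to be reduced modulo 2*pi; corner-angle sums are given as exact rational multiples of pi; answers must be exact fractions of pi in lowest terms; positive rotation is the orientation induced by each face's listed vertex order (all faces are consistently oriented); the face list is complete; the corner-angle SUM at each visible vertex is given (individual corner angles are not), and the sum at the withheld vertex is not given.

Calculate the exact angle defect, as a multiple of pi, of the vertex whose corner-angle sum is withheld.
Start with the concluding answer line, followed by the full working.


Answer: defect(P3) = pi/6

V = 6, E = 12, F = 8; chi = V - E + F = 2
Gauss-Bonnet: total defect = 2*pi*chi = 4*pi; visible defects sum to (23/6)*pi


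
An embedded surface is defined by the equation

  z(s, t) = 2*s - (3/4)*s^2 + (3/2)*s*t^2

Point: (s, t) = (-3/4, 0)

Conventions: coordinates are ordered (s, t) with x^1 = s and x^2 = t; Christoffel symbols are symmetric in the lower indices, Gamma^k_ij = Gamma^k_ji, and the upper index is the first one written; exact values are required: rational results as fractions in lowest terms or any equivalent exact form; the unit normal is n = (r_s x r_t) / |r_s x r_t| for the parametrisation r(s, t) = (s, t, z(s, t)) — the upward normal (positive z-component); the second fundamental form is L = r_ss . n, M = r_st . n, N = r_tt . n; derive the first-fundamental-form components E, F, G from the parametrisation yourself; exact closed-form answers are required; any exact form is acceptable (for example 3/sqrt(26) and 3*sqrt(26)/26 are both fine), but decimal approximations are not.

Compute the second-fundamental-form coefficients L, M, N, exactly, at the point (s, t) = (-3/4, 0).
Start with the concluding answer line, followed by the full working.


Answer: L = -12*sqrt(689)/689, M = 0, N = -18*sqrt(689)/689

z_s = 25/8, z_t = 0, z_ss = -3/2, z_st = 0, z_tt = -9/4
E = 689/64, F = 0, G = 1; answer radicand W^2 = 689/64
unnormalised second-form numerators: l = -3/2, m = 0, n = -9/4; L = l/sqrt(689/64), and similarly M = m/sqrt(W^2), N = n/sqrt(W^2)


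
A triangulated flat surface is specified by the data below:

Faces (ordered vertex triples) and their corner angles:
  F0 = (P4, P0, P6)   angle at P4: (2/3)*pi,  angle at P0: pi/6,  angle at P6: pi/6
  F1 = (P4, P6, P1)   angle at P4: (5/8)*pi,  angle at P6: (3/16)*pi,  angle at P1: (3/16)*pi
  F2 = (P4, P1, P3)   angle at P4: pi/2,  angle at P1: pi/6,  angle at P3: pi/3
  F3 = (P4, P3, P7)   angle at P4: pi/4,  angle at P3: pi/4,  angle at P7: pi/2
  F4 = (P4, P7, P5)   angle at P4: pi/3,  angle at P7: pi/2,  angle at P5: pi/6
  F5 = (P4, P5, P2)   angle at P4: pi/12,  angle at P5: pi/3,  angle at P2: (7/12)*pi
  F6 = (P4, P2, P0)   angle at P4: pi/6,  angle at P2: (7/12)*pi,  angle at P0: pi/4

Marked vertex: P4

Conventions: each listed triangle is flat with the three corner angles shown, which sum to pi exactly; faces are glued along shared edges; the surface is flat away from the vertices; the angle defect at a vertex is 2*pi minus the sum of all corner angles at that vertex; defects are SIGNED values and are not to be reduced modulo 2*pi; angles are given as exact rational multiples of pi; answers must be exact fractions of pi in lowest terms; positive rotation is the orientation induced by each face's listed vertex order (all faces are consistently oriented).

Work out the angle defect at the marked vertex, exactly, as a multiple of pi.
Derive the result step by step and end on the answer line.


Sum of corner angles at P4: (21/8)*pi
defect = 2*pi - (21/8)*pi

Answer: defect(P4) = (-5/8)*pi
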